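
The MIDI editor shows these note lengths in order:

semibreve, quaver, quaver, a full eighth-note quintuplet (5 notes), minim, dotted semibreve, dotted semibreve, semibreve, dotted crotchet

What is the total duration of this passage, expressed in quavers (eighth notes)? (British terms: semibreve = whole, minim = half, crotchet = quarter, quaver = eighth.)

53

Convert each value to eighth notes: semibreve = 8; quaver = 1; quaver = 1; a full eighth-note quintuplet (5 notes) (five quintuplet eighths span one half) = 4; minim = 4; dotted semibreve = 12; dotted semibreve = 12; semibreve = 8; dotted crotchet = 3.
Adding: 8 + 1 + 1 + 4 + 4 + 12 + 12 + 8 + 3 = 53 eighth notes.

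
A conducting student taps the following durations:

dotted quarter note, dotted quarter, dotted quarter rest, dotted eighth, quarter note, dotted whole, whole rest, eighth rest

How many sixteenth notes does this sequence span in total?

Convert each value to sixteenth notes: dotted quarter note = 6; dotted quarter = 6; dotted quarter rest = 6; dotted eighth = 3; quarter note = 4; dotted whole = 24; whole rest = 16; eighth rest = 2.
Adding: 6 + 6 + 6 + 3 + 4 + 24 + 16 + 2 = 67 sixteenth notes.

67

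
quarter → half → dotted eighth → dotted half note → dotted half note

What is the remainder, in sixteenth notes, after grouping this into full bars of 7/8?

One bar of 7/8 = 14 sixteenth notes.
Each duration in sixteenth notes: quarter = 4; half = 8; dotted eighth = 3; dotted half note = 12; dotted half note = 12.
Adding: 4 + 8 + 3 + 12 + 12 = 39.
39 ÷ 14 = 2 complete bars with 11 sixteenth notes remaining.

11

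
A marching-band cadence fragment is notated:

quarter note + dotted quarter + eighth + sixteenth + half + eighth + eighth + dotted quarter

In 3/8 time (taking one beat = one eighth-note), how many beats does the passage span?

15.5

One eighth-note beat = 2 sixteenth notes.
Convert each value to sixteenth notes: quarter note = 4; dotted quarter = 6; eighth = 2; sixteenth = 1; half = 8; eighth = 2; eighth = 2; dotted quarter = 6.
Altogether 4 + 6 + 2 + 1 + 8 + 2 + 2 + 6 = 31.
31 ÷ 2 = 15.5 beats.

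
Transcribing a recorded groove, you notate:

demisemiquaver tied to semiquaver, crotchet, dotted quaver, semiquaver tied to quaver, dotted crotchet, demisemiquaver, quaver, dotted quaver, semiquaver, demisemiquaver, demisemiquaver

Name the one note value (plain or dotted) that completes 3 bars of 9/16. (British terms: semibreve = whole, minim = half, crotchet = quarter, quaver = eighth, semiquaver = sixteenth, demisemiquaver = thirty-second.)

eighth note

3 bars of 9/16 = 54 thirty-second notes.
In thirty-second notes: demisemiquaver tied to semiquaver (demisemiquaver + semiquaver) = 3; crotchet = 8; dotted quaver = 6; semiquaver tied to quaver (semiquaver + quaver) = 6; dotted crotchet = 12; demisemiquaver = 1; quaver = 4; dotted quaver = 6; semiquaver = 2; demisemiquaver = 1; demisemiquaver = 1.
Total: 3 + 8 + 6 + 6 + 12 + 1 + 4 + 6 + 2 + 1 + 1 = 50.
Remaining: 54 − 50 = 4 thirty-second notes, which is a eighth note.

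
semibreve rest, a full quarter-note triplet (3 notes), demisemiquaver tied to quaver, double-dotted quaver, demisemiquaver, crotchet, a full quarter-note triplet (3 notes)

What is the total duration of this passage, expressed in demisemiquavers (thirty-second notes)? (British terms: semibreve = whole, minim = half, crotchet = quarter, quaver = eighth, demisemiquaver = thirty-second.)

85

Each duration in thirty-second notes: semibreve rest = 32; a full quarter-note triplet (3 notes) (three triplet quarters span one half) = 16; demisemiquaver tied to quaver (demisemiquaver + quaver) = 5; double-dotted quaver = 7; demisemiquaver = 1; crotchet = 8; a full quarter-note triplet (3 notes) (three triplet quarters span one half) = 16.
Altogether 32 + 16 + 5 + 7 + 1 + 8 + 16 = 85 thirty-second notes.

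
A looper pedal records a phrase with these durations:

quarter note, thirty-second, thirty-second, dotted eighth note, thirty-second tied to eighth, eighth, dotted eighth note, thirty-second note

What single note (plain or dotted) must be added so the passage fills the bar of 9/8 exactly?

The bar of 9/8 = 36 thirty-second notes.
Working in thirty-second notes: quarter note = 8; thirty-second = 1; thirty-second = 1; dotted eighth note = 6; thirty-second tied to eighth (thirty-second + eighth) = 5; eighth = 4; dotted eighth note = 6; thirty-second note = 1.
Total: 8 + 1 + 1 + 6 + 5 + 4 + 6 + 1 = 32.
Remaining: 36 − 32 = 4 thirty-second notes, which is a eighth note.

eighth note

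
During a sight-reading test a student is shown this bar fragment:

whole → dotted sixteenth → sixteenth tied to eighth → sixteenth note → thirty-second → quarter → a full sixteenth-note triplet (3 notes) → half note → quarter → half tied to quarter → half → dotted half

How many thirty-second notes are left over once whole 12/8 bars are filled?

0

One bar of 12/8 = 48 thirty-second notes.
Working in thirty-second notes: whole = 32; dotted sixteenth = 3; sixteenth tied to eighth (sixteenth + eighth) = 6; sixteenth note = 2; thirty-second = 1; quarter = 8; a full sixteenth-note triplet (3 notes) (three triplet sixteenths span one eighth) = 4; half note = 16; quarter = 8; half tied to quarter (half + quarter) = 24; half = 16; dotted half = 24.
Total: 32 + 3 + 6 + 2 + 1 + 8 + 4 + 16 + 8 + 24 + 16 + 24 = 144.
144 ÷ 48 = 3 complete bars with 0 thirty-second notes remaining.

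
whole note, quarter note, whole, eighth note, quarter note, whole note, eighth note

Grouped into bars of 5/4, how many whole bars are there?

3

One bar of 5/4 = 10 eighth notes.
Convert each value to eighth notes: whole note = 8; quarter note = 2; whole = 8; eighth note = 1; quarter note = 2; whole note = 8; eighth note = 1.
Adding: 8 + 2 + 8 + 1 + 2 + 8 + 1 = 30.
30 ÷ 10 = 3 complete bars with 0 left over.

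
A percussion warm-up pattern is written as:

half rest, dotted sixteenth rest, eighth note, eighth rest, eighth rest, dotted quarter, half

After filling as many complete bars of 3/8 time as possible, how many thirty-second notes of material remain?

One bar of 3/8 = 12 thirty-second notes.
Express everything in thirty-second notes: half rest = 16; dotted sixteenth rest = 3; eighth note = 4; eighth rest = 4; eighth rest = 4; dotted quarter = 12; half = 16.
Sum: 16 + 3 + 4 + 4 + 4 + 12 + 16 = 59.
59 ÷ 12 = 4 complete bars with 11 thirty-second notes remaining.

11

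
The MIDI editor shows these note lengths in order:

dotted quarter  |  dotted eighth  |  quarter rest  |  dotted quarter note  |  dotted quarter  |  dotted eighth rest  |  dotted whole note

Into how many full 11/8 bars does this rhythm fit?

2

One bar of 11/8 = 22 sixteenth notes.
Convert each value to sixteenth notes: dotted quarter = 6; dotted eighth = 3; quarter rest = 4; dotted quarter note = 6; dotted quarter = 6; dotted eighth rest = 3; dotted whole note = 24.
Total: 6 + 3 + 4 + 6 + 6 + 3 + 24 = 52.
52 ÷ 22 = 2 complete bars with 8 left over.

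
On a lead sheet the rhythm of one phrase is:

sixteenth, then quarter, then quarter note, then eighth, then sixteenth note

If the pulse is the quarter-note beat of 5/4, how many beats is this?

One quarter-note beat = 4 sixteenth notes.
Express everything in sixteenth notes: sixteenth = 1; quarter = 4; quarter note = 4; eighth = 2; sixteenth note = 1.
Total: 1 + 4 + 4 + 2 + 1 = 12.
12 ÷ 4 = 3 beats.

3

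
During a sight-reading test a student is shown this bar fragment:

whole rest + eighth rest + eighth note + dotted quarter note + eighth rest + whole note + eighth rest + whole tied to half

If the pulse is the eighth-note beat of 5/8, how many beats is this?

One eighth-note beat = 2 sixteenth notes.
Working in sixteenth notes: whole rest = 16; eighth rest = 2; eighth note = 2; dotted quarter note = 6; eighth rest = 2; whole note = 16; eighth rest = 2; whole tied to half (whole + half) = 24.
Adding: 16 + 2 + 2 + 6 + 2 + 16 + 2 + 24 = 70.
70 ÷ 2 = 35 beats.

35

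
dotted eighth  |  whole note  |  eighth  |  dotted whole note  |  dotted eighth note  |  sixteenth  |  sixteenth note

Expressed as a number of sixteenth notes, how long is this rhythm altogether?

Convert each value to sixteenth notes: dotted eighth = 3; whole note = 16; eighth = 2; dotted whole note = 24; dotted eighth note = 3; sixteenth = 1; sixteenth note = 1.
Total: 3 + 16 + 2 + 24 + 3 + 1 + 1 = 50 sixteenth notes.

50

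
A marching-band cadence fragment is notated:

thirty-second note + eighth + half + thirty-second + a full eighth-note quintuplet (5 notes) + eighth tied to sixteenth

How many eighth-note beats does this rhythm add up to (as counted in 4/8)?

11

One eighth-note beat = 4 thirty-second notes.
Each duration in thirty-second notes: thirty-second note = 1; eighth = 4; half = 16; thirty-second = 1; a full eighth-note quintuplet (5 notes) (five quintuplet eighths span one half) = 16; eighth tied to sixteenth (eighth + sixteenth) = 6.
Total: 1 + 4 + 16 + 1 + 16 + 6 = 44.
44 ÷ 4 = 11 beats.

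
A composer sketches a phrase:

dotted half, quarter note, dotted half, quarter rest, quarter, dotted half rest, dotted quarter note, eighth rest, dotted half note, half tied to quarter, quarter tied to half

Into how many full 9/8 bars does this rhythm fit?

One bar of 9/8 = 9 eighth notes.
Working in eighth notes: dotted half = 6; quarter note = 2; dotted half = 6; quarter rest = 2; quarter = 2; dotted half rest = 6; dotted quarter note = 3; eighth rest = 1; dotted half note = 6; half tied to quarter (half + quarter) = 6; quarter tied to half (quarter + half) = 6.
Adding: 6 + 2 + 6 + 2 + 2 + 6 + 3 + 1 + 6 + 6 + 6 = 46.
46 ÷ 9 = 5 complete bars with 1 left over.

5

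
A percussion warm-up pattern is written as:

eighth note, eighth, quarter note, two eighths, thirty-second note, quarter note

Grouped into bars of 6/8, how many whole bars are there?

1

One bar of 6/8 = 24 thirty-second notes.
Convert each value to thirty-second notes: eighth note = 4; eighth = 4; quarter note = 8; eighth = 4; eighth = 4; thirty-second note = 1; quarter note = 8.
Adding: 4 + 4 + 8 + 4 + 4 + 1 + 8 = 33.
33 ÷ 24 = 1 complete bar with 9 left over.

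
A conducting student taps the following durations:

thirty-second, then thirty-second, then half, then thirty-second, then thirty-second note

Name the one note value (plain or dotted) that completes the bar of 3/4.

eighth note

The bar of 3/4 = 24 thirty-second notes.
Express everything in thirty-second notes: thirty-second = 1; thirty-second = 1; half = 16; thirty-second = 1; thirty-second note = 1.
Adding: 1 + 1 + 16 + 1 + 1 = 20.
Remaining: 24 − 20 = 4 thirty-second notes, which is a eighth note.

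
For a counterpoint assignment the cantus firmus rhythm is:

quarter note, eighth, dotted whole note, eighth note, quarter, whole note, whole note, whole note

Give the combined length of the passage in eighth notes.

42

Convert each value to eighth notes: quarter note = 2; eighth = 1; dotted whole note = 12; eighth note = 1; quarter = 2; whole note = 8; whole note = 8; whole note = 8.
Altogether 2 + 1 + 12 + 1 + 2 + 8 + 8 + 8 = 42 eighth notes.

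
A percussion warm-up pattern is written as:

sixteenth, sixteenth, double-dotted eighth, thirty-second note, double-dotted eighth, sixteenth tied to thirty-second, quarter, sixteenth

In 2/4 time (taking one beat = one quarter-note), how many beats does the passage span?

One quarter-note beat = 8 thirty-second notes.
In thirty-second notes: sixteenth = 2; sixteenth = 2; double-dotted eighth = 7; thirty-second note = 1; double-dotted eighth = 7; sixteenth tied to thirty-second (sixteenth + thirty-second) = 3; quarter = 8; sixteenth = 2.
Sum: 2 + 2 + 7 + 1 + 7 + 3 + 8 + 2 = 32.
32 ÷ 8 = 4 beats.

4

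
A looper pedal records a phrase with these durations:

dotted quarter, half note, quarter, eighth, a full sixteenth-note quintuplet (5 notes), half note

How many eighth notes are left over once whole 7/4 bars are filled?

2

One bar of 7/4 = 14 eighth notes.
Each duration in eighth notes: dotted quarter = 3; half note = 4; quarter = 2; eighth = 1; a full sixteenth-note quintuplet (5 notes) (five quintuplet sixteenths span one quarter) = 2; half note = 4.
Sum: 3 + 4 + 2 + 1 + 2 + 4 = 16.
16 ÷ 14 = 1 complete bar with 2 eighth notes remaining.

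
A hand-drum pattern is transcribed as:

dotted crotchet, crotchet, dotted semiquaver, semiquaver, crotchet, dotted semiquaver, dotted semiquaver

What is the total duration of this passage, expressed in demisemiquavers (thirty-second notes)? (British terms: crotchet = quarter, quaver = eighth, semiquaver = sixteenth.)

Express everything in thirty-second notes: dotted crotchet = 12; crotchet = 8; dotted semiquaver = 3; semiquaver = 2; crotchet = 8; dotted semiquaver = 3; dotted semiquaver = 3.
Total: 12 + 8 + 3 + 2 + 8 + 3 + 3 = 39 thirty-second notes.

39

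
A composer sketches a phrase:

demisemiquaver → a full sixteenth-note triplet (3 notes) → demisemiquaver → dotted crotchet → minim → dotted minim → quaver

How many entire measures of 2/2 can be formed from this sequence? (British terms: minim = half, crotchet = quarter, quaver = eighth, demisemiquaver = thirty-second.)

1

One bar of 2/2 = 32 thirty-second notes.
Express everything in thirty-second notes: demisemiquaver = 1; a full sixteenth-note triplet (3 notes) (three triplet sixteenths span one eighth) = 4; demisemiquaver = 1; dotted crotchet = 12; minim = 16; dotted minim = 24; quaver = 4.
Altogether 1 + 4 + 1 + 12 + 16 + 24 + 4 = 62.
62 ÷ 32 = 1 complete bar with 30 left over.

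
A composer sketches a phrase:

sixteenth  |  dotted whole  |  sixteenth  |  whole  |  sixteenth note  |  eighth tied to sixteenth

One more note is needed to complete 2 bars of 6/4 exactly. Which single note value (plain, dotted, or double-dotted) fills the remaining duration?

2 bars of 6/4 = 48 sixteenth notes.
Convert each value to sixteenth notes: sixteenth = 1; dotted whole = 24; sixteenth = 1; whole = 16; sixteenth note = 1; eighth tied to sixteenth (eighth + sixteenth) = 3.
Adding: 1 + 24 + 1 + 16 + 1 + 3 = 46.
Remaining: 48 − 46 = 2 sixteenth notes, which is a eighth note.

eighth note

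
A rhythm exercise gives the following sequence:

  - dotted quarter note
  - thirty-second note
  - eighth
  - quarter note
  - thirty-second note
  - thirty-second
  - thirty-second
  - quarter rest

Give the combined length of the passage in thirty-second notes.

36

Express everything in thirty-second notes: dotted quarter note = 12; thirty-second note = 1; eighth = 4; quarter note = 8; thirty-second note = 1; thirty-second = 1; thirty-second = 1; quarter rest = 8.
Altogether 12 + 1 + 4 + 8 + 1 + 1 + 1 + 8 = 36 thirty-second notes.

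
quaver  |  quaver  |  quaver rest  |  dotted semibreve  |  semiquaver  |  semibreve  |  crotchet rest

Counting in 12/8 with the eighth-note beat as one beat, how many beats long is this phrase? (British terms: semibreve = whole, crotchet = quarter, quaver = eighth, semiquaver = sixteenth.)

One eighth-note beat = 2 sixteenth notes.
In sixteenth notes: quaver = 2; quaver = 2; quaver rest = 2; dotted semibreve = 24; semiquaver = 1; semibreve = 16; crotchet rest = 4.
Altogether 2 + 2 + 2 + 24 + 1 + 16 + 4 = 51.
51 ÷ 2 = 25.5 beats.

25.5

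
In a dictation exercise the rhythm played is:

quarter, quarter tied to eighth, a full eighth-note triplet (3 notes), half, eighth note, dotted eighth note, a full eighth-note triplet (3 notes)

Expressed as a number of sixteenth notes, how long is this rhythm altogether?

In sixteenth notes: quarter = 4; quarter tied to eighth (quarter + eighth) = 6; a full eighth-note triplet (3 notes) (three triplet eighths span one quarter) = 4; half = 8; eighth note = 2; dotted eighth note = 3; a full eighth-note triplet (3 notes) (three triplet eighths span one quarter) = 4.
Sum: 4 + 6 + 4 + 8 + 2 + 3 + 4 = 31 sixteenth notes.

31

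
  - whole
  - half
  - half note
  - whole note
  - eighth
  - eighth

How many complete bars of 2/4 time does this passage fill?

6

One bar of 2/4 = 4 eighth notes.
Convert each value to eighth notes: whole = 8; half = 4; half note = 4; whole note = 8; eighth = 1; eighth = 1.
Total: 8 + 4 + 4 + 8 + 1 + 1 = 26.
26 ÷ 4 = 6 complete bars with 2 left over.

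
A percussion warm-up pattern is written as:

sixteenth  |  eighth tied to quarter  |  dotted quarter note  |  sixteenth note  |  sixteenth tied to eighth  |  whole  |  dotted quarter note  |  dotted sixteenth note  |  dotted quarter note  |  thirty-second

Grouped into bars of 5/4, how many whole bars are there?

2

One bar of 5/4 = 40 thirty-second notes.
Working in thirty-second notes: sixteenth = 2; eighth tied to quarter (eighth + quarter) = 12; dotted quarter note = 12; sixteenth note = 2; sixteenth tied to eighth (sixteenth + eighth) = 6; whole = 32; dotted quarter note = 12; dotted sixteenth note = 3; dotted quarter note = 12; thirty-second = 1.
Total: 2 + 12 + 12 + 2 + 6 + 32 + 12 + 3 + 12 + 1 = 94.
94 ÷ 40 = 2 complete bars with 14 left over.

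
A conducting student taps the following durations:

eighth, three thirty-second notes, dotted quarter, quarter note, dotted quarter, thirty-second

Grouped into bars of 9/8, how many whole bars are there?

1

One bar of 9/8 = 36 thirty-second notes.
Convert each value to thirty-second notes: eighth = 4; thirty-second note = 1; thirty-second note = 1; thirty-second note = 1; dotted quarter = 12; quarter note = 8; dotted quarter = 12; thirty-second = 1.
Sum: 4 + 1 + 1 + 1 + 12 + 8 + 12 + 1 = 40.
40 ÷ 36 = 1 complete bar with 4 left over.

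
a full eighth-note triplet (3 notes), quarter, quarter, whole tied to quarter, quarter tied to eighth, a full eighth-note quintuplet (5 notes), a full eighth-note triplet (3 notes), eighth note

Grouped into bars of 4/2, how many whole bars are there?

1

One bar of 4/2 = 16 eighth notes.
Working in eighth notes: a full eighth-note triplet (3 notes) (three triplet eighths span one quarter) = 2; quarter = 2; quarter = 2; whole tied to quarter (whole + quarter) = 10; quarter tied to eighth (quarter + eighth) = 3; a full eighth-note quintuplet (5 notes) (five quintuplet eighths span one half) = 4; a full eighth-note triplet (3 notes) (three triplet eighths span one quarter) = 2; eighth note = 1.
Sum: 2 + 2 + 2 + 10 + 3 + 4 + 2 + 1 = 26.
26 ÷ 16 = 1 complete bar with 10 left over.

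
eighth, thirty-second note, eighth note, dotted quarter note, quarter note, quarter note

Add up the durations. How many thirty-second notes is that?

In thirty-second notes: eighth = 4; thirty-second note = 1; eighth note = 4; dotted quarter note = 12; quarter note = 8; quarter note = 8.
Altogether 4 + 1 + 4 + 12 + 8 + 8 = 37 thirty-second notes.

37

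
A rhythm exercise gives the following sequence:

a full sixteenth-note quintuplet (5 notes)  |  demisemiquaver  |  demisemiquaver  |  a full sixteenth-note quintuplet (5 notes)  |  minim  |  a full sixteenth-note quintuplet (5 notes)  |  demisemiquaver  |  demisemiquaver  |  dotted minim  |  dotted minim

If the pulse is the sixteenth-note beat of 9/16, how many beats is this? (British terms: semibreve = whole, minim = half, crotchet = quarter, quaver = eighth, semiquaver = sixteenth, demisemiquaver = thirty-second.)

46

One sixteenth-note beat = 2 thirty-second notes.
Working in thirty-second notes: a full sixteenth-note quintuplet (5 notes) (five quintuplet sixteenths span one quarter) = 8; demisemiquaver = 1; demisemiquaver = 1; a full sixteenth-note quintuplet (5 notes) (five quintuplet sixteenths span one quarter) = 8; minim = 16; a full sixteenth-note quintuplet (5 notes) (five quintuplet sixteenths span one quarter) = 8; demisemiquaver = 1; demisemiquaver = 1; dotted minim = 24; dotted minim = 24.
Total: 8 + 1 + 1 + 8 + 16 + 8 + 1 + 1 + 24 + 24 = 92.
92 ÷ 2 = 46 beats.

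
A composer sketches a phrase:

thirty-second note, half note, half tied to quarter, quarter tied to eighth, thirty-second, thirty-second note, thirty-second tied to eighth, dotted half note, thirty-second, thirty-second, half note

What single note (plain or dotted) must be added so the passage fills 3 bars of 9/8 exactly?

3 bars of 9/8 = 108 thirty-second notes.
In thirty-second notes: thirty-second note = 1; half note = 16; half tied to quarter (half + quarter) = 24; quarter tied to eighth (quarter + eighth) = 12; thirty-second = 1; thirty-second note = 1; thirty-second tied to eighth (thirty-second + eighth) = 5; dotted half note = 24; thirty-second = 1; thirty-second = 1; half note = 16.
Sum: 1 + 16 + 24 + 12 + 1 + 1 + 5 + 24 + 1 + 1 + 16 = 102.
Remaining: 108 − 102 = 6 thirty-second notes, which is a dotted eighth note.

dotted eighth note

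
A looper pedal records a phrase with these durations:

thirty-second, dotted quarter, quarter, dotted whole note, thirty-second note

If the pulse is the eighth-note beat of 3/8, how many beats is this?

One eighth-note beat = 4 thirty-second notes.
Working in thirty-second notes: thirty-second = 1; dotted quarter = 12; quarter = 8; dotted whole note = 48; thirty-second note = 1.
Sum: 1 + 12 + 8 + 48 + 1 = 70.
70 ÷ 4 = 17.5 beats.

17.5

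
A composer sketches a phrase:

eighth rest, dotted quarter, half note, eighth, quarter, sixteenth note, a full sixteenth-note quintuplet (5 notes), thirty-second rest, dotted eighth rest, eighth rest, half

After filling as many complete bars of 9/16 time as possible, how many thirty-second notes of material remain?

One bar of 9/16 = 18 thirty-second notes.
Express everything in thirty-second notes: eighth rest = 4; dotted quarter = 12; half note = 16; eighth = 4; quarter = 8; sixteenth note = 2; a full sixteenth-note quintuplet (5 notes) (five quintuplet sixteenths span one quarter) = 8; thirty-second rest = 1; dotted eighth rest = 6; eighth rest = 4; half = 16.
Adding: 4 + 12 + 16 + 4 + 8 + 2 + 8 + 1 + 6 + 4 + 16 = 81.
81 ÷ 18 = 4 complete bars with 9 thirty-second notes remaining.

9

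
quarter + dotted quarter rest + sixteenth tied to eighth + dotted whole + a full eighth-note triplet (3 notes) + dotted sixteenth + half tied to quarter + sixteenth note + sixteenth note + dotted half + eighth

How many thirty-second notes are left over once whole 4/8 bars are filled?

One bar of 4/8 = 16 thirty-second notes.
Convert each value to thirty-second notes: quarter = 8; dotted quarter rest = 12; sixteenth tied to eighth (sixteenth + eighth) = 6; dotted whole = 48; a full eighth-note triplet (3 notes) (three triplet eighths span one quarter) = 8; dotted sixteenth = 3; half tied to quarter (half + quarter) = 24; sixteenth note = 2; sixteenth note = 2; dotted half = 24; eighth = 4.
Total: 8 + 12 + 6 + 48 + 8 + 3 + 24 + 2 + 2 + 24 + 4 = 141.
141 ÷ 16 = 8 complete bars with 13 thirty-second notes remaining.

13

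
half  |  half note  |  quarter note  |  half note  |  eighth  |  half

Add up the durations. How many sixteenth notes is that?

38

In sixteenth notes: half = 8; half note = 8; quarter note = 4; half note = 8; eighth = 2; half = 8.
Total: 8 + 8 + 4 + 8 + 2 + 8 = 38 sixteenth notes.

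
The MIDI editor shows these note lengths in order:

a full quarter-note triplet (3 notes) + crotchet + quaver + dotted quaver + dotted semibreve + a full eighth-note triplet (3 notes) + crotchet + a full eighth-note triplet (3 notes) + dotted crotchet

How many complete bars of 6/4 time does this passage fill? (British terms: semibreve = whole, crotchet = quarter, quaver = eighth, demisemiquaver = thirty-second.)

2

One bar of 6/4 = 24 sixteenth notes.
In sixteenth notes: a full quarter-note triplet (3 notes) (three triplet quarters span one half) = 8; crotchet = 4; quaver = 2; dotted quaver = 3; dotted semibreve = 24; a full eighth-note triplet (3 notes) (three triplet eighths span one quarter) = 4; crotchet = 4; a full eighth-note triplet (3 notes) (three triplet eighths span one quarter) = 4; dotted crotchet = 6.
Total: 8 + 4 + 2 + 3 + 24 + 4 + 4 + 4 + 6 = 59.
59 ÷ 24 = 2 complete bars with 11 left over.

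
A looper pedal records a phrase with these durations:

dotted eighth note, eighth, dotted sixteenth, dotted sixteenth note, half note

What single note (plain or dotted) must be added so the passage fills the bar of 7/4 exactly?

The bar of 7/4 = 56 thirty-second notes.
Express everything in thirty-second notes: dotted eighth note = 6; eighth = 4; dotted sixteenth = 3; dotted sixteenth note = 3; half note = 16.
Altogether 6 + 4 + 3 + 3 + 16 = 32.
Remaining: 56 − 32 = 24 thirty-second notes, which is a dotted half note.

dotted half note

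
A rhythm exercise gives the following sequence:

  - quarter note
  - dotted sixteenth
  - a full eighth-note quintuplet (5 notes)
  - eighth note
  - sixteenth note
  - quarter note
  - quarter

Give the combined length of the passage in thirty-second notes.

Each duration in thirty-second notes: quarter note = 8; dotted sixteenth = 3; a full eighth-note quintuplet (5 notes) (five quintuplet eighths span one half) = 16; eighth note = 4; sixteenth note = 2; quarter note = 8; quarter = 8.
Adding: 8 + 3 + 16 + 4 + 2 + 8 + 8 = 49 thirty-second notes.

49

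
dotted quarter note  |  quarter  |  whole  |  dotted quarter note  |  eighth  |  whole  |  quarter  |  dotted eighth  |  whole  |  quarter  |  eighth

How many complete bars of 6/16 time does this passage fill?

13

One bar of 6/16 = 6 sixteenth notes.
In sixteenth notes: dotted quarter note = 6; quarter = 4; whole = 16; dotted quarter note = 6; eighth = 2; whole = 16; quarter = 4; dotted eighth = 3; whole = 16; quarter = 4; eighth = 2.
Adding: 6 + 4 + 16 + 6 + 2 + 16 + 4 + 3 + 16 + 4 + 2 = 79.
79 ÷ 6 = 13 complete bars with 1 left over.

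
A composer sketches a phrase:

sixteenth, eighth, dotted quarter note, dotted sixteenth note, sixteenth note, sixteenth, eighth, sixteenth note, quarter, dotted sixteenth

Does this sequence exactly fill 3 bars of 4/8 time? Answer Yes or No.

One bar of 4/8 = 16 thirty-second notes, so 3 bars = 48.
Working in thirty-second notes: sixteenth = 2; eighth = 4; dotted quarter note = 12; dotted sixteenth note = 3; sixteenth note = 2; sixteenth = 2; eighth = 4; sixteenth note = 2; quarter = 8; dotted sixteenth = 3.
Adding: 2 + 4 + 12 + 3 + 2 + 2 + 4 + 2 + 8 + 3 = 42.
42 falls short of 48, so the answer is No.

No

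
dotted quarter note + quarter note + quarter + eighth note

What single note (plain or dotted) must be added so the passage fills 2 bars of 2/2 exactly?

2 bars of 2/2 = 16 eighth notes.
In eighth notes: dotted quarter note = 3; quarter note = 2; quarter = 2; eighth note = 1.
Altogether 3 + 2 + 2 + 1 = 8.
Remaining: 16 − 8 = 8 eighth notes, which is a whole note.

whole note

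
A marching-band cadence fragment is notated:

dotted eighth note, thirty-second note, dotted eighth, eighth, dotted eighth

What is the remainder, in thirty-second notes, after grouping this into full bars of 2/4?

7

One bar of 2/4 = 16 thirty-second notes.
Each duration in thirty-second notes: dotted eighth note = 6; thirty-second note = 1; dotted eighth = 6; eighth = 4; dotted eighth = 6.
Sum: 6 + 1 + 6 + 4 + 6 = 23.
23 ÷ 16 = 1 complete bar with 7 thirty-second notes remaining.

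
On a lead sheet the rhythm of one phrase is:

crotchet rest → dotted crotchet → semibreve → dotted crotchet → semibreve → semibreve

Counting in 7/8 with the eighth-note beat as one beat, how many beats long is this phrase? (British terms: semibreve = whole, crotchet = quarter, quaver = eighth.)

One eighth-note beat = 2 sixteenth notes.
Each duration in sixteenth notes: crotchet rest = 4; dotted crotchet = 6; semibreve = 16; dotted crotchet = 6; semibreve = 16; semibreve = 16.
Sum: 4 + 6 + 16 + 6 + 16 + 16 = 64.
64 ÷ 2 = 32 beats.

32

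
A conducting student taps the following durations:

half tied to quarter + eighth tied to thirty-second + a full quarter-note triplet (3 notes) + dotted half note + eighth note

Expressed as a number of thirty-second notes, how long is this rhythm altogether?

Each duration in thirty-second notes: half tied to quarter (half + quarter) = 24; eighth tied to thirty-second (eighth + thirty-second) = 5; a full quarter-note triplet (3 notes) (three triplet quarters span one half) = 16; dotted half note = 24; eighth note = 4.
Adding: 24 + 5 + 16 + 24 + 4 = 73 thirty-second notes.

73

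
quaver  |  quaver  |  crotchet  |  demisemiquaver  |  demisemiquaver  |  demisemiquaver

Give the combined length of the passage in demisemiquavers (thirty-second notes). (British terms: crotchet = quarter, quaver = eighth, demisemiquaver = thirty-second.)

19

Each duration in thirty-second notes: quaver = 4; quaver = 4; crotchet = 8; demisemiquaver = 1; demisemiquaver = 1; demisemiquaver = 1.
Altogether 4 + 4 + 8 + 1 + 1 + 1 = 19 thirty-second notes.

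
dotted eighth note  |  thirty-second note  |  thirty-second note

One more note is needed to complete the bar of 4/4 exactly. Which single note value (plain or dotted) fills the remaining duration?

The bar of 4/4 = 32 thirty-second notes.
Each duration in thirty-second notes: dotted eighth note = 6; thirty-second note = 1; thirty-second note = 1.
Total: 6 + 1 + 1 = 8.
Remaining: 32 − 8 = 24 thirty-second notes, which is a dotted half note.

dotted half note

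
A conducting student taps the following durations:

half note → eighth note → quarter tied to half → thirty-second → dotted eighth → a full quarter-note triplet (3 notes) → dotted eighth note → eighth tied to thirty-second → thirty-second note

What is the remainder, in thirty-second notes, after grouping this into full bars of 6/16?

7

One bar of 6/16 = 12 thirty-second notes.
Working in thirty-second notes: half note = 16; eighth note = 4; quarter tied to half (quarter + half) = 24; thirty-second = 1; dotted eighth = 6; a full quarter-note triplet (3 notes) (three triplet quarters span one half) = 16; dotted eighth note = 6; eighth tied to thirty-second (eighth + thirty-second) = 5; thirty-second note = 1.
Total: 16 + 4 + 24 + 1 + 6 + 16 + 6 + 5 + 1 = 79.
79 ÷ 12 = 6 complete bars with 7 thirty-second notes remaining.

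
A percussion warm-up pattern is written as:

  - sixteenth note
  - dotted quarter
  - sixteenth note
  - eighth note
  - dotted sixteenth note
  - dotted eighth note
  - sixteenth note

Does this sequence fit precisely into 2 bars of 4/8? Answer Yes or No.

One bar of 4/8 = 16 thirty-second notes, so 2 bars = 32.
Convert each value to thirty-second notes: sixteenth note = 2; dotted quarter = 12; sixteenth note = 2; eighth note = 4; dotted sixteenth note = 3; dotted eighth note = 6; sixteenth note = 2.
Total: 2 + 12 + 2 + 4 + 3 + 6 + 2 = 31.
31 falls short of 32, so the answer is No.

No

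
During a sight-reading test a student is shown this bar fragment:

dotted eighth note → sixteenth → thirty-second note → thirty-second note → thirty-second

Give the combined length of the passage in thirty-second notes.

Working in thirty-second notes: dotted eighth note = 6; sixteenth = 2; thirty-second note = 1; thirty-second note = 1; thirty-second = 1.
Altogether 6 + 2 + 1 + 1 + 1 = 11 thirty-second notes.

11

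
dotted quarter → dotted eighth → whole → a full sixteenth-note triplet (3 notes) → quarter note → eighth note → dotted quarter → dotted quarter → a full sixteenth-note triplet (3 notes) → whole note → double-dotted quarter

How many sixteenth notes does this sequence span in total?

70

Convert each value to sixteenth notes: dotted quarter = 6; dotted eighth = 3; whole = 16; a full sixteenth-note triplet (3 notes) (three triplet sixteenths span one eighth) = 2; quarter note = 4; eighth note = 2; dotted quarter = 6; dotted quarter = 6; a full sixteenth-note triplet (3 notes) (three triplet sixteenths span one eighth) = 2; whole note = 16; double-dotted quarter = 7.
Total: 6 + 3 + 16 + 2 + 4 + 2 + 6 + 6 + 2 + 16 + 7 = 70 sixteenth notes.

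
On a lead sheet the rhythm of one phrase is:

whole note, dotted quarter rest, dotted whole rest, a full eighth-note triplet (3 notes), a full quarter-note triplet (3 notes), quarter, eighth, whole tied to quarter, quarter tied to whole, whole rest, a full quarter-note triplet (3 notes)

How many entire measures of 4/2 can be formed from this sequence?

One bar of 4/2 = 16 eighth notes.
Working in eighth notes: whole note = 8; dotted quarter rest = 3; dotted whole rest = 12; a full eighth-note triplet (3 notes) (three triplet eighths span one quarter) = 2; a full quarter-note triplet (3 notes) (three triplet quarters span one half) = 4; quarter = 2; eighth = 1; whole tied to quarter (whole + quarter) = 10; quarter tied to whole (quarter + whole) = 10; whole rest = 8; a full quarter-note triplet (3 notes) (three triplet quarters span one half) = 4.
Total: 8 + 3 + 12 + 2 + 4 + 2 + 1 + 10 + 10 + 8 + 4 = 64.
64 ÷ 16 = 4 complete bars with 0 left over.

4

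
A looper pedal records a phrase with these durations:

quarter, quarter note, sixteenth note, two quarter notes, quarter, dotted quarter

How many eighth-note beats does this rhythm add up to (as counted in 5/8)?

13.5

One eighth-note beat = 2 sixteenth notes.
Express everything in sixteenth notes: quarter = 4; quarter note = 4; sixteenth note = 1; quarter note = 4; quarter note = 4; quarter = 4; dotted quarter = 6.
Total: 4 + 4 + 1 + 4 + 4 + 4 + 6 = 27.
27 ÷ 2 = 13.5 beats.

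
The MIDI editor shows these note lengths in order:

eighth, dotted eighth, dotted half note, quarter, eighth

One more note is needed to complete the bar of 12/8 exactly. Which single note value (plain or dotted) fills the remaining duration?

sixteenth note

The bar of 12/8 = 24 sixteenth notes.
Each duration in sixteenth notes: eighth = 2; dotted eighth = 3; dotted half note = 12; quarter = 4; eighth = 2.
Altogether 2 + 3 + 12 + 4 + 2 = 23.
Remaining: 24 − 23 = 1 sixteenth note, which is a sixteenth note.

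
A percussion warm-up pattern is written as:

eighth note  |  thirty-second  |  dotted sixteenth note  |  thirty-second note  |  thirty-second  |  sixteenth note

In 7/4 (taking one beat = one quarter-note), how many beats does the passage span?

One quarter-note beat = 8 thirty-second notes.
Express everything in thirty-second notes: eighth note = 4; thirty-second = 1; dotted sixteenth note = 3; thirty-second note = 1; thirty-second = 1; sixteenth note = 2.
Sum: 4 + 1 + 3 + 1 + 1 + 2 = 12.
12 ÷ 8 = 1.5 beats.

1.5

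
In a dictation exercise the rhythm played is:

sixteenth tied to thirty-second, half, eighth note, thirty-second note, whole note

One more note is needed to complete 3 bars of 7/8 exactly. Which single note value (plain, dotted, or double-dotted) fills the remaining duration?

double-dotted half note

3 bars of 7/8 = 84 thirty-second notes.
Express everything in thirty-second notes: sixteenth tied to thirty-second (sixteenth + thirty-second) = 3; half = 16; eighth note = 4; thirty-second note = 1; whole note = 32.
Adding: 3 + 16 + 4 + 1 + 32 = 56.
Remaining: 84 − 56 = 28 thirty-second notes, which is a double-dotted half note.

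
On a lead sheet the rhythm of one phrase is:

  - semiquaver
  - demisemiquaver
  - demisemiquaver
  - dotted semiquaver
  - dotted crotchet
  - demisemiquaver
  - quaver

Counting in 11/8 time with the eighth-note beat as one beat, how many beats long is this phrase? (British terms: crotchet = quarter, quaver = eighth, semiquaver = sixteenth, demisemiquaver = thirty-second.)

6

One eighth-note beat = 4 thirty-second notes.
Each duration in thirty-second notes: semiquaver = 2; demisemiquaver = 1; demisemiquaver = 1; dotted semiquaver = 3; dotted crotchet = 12; demisemiquaver = 1; quaver = 4.
Sum: 2 + 1 + 1 + 3 + 12 + 1 + 4 = 24.
24 ÷ 4 = 6 beats.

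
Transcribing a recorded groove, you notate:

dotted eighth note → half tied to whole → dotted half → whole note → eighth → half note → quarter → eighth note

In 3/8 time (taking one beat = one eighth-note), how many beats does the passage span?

35.5

One eighth-note beat = 2 sixteenth notes.
Working in sixteenth notes: dotted eighth note = 3; half tied to whole (half + whole) = 24; dotted half = 12; whole note = 16; eighth = 2; half note = 8; quarter = 4; eighth note = 2.
Total: 3 + 24 + 12 + 16 + 2 + 8 + 4 + 2 = 71.
71 ÷ 2 = 35.5 beats.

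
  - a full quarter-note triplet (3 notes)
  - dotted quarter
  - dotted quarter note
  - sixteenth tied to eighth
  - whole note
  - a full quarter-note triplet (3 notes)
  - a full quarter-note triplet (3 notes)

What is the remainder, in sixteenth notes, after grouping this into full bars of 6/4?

One bar of 6/4 = 24 sixteenth notes.
Working in sixteenth notes: a full quarter-note triplet (3 notes) (three triplet quarters span one half) = 8; dotted quarter = 6; dotted quarter note = 6; sixteenth tied to eighth (sixteenth + eighth) = 3; whole note = 16; a full quarter-note triplet (3 notes) (three triplet quarters span one half) = 8; a full quarter-note triplet (3 notes) (three triplet quarters span one half) = 8.
Total: 8 + 6 + 6 + 3 + 16 + 8 + 8 = 55.
55 ÷ 24 = 2 complete bars with 7 sixteenth notes remaining.

7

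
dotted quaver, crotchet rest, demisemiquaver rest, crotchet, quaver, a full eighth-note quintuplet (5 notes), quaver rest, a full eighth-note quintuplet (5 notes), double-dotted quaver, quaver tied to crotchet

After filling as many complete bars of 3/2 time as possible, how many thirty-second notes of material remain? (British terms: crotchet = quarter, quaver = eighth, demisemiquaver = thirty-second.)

One bar of 3/2 = 48 thirty-second notes.
In thirty-second notes: dotted quaver = 6; crotchet rest = 8; demisemiquaver rest = 1; crotchet = 8; quaver = 4; a full eighth-note quintuplet (5 notes) (five quintuplet eighths span one half) = 16; quaver rest = 4; a full eighth-note quintuplet (5 notes) (five quintuplet eighths span one half) = 16; double-dotted quaver = 7; quaver tied to crotchet (quaver + crotchet) = 12.
Total: 6 + 8 + 1 + 8 + 4 + 16 + 4 + 16 + 7 + 12 = 82.
82 ÷ 48 = 1 complete bar with 34 thirty-second notes remaining.

34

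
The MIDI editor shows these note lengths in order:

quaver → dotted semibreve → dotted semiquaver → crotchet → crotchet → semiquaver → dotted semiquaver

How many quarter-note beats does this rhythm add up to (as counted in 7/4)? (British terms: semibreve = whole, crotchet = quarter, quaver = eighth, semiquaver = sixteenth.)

One quarter-note beat = 8 thirty-second notes.
Working in thirty-second notes: quaver = 4; dotted semibreve = 48; dotted semiquaver = 3; crotchet = 8; crotchet = 8; semiquaver = 2; dotted semiquaver = 3.
Altogether 4 + 48 + 3 + 8 + 8 + 2 + 3 = 76.
76 ÷ 8 = 9.5 beats.

9.5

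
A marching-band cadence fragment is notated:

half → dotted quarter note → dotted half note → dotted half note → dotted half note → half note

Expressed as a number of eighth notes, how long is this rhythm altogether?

29

Each duration in eighth notes: half = 4; dotted quarter note = 3; dotted half note = 6; dotted half note = 6; dotted half note = 6; half note = 4.
Sum: 4 + 3 + 6 + 6 + 6 + 4 = 29 eighth notes.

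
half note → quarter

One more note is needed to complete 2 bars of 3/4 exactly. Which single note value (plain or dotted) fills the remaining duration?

2 bars of 3/4 = 6 quarter notes.
Working in quarter notes: half note = 2; quarter = 1.
Sum: 2 + 1 = 3.
Remaining: 6 − 3 = 3 quarter notes, which is a dotted half note.

dotted half note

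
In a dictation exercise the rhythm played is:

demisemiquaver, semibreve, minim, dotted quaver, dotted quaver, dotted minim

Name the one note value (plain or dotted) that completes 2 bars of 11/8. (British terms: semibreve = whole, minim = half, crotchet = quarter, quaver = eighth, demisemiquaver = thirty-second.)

2 bars of 11/8 = 88 thirty-second notes.
Express everything in thirty-second notes: demisemiquaver = 1; semibreve = 32; minim = 16; dotted quaver = 6; dotted quaver = 6; dotted minim = 24.
Total: 1 + 32 + 16 + 6 + 6 + 24 = 85.
Remaining: 88 − 85 = 3 thirty-second notes, which is a dotted sixteenth note.

dotted sixteenth note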